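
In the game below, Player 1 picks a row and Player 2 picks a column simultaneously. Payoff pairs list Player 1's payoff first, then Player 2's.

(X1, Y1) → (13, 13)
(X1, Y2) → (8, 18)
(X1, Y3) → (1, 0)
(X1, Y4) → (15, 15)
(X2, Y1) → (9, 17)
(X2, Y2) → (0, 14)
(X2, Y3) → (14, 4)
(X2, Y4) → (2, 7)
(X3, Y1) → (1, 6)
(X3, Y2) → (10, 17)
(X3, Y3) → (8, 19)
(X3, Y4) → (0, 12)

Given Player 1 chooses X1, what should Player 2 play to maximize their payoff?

With Player 1 fixed at X1, Player 2's payoffs are: Y1 → 13, Y2 → 18, Y3 → 0, Y4 → 15.
The maximum is 18, achieved by Y2.

Y2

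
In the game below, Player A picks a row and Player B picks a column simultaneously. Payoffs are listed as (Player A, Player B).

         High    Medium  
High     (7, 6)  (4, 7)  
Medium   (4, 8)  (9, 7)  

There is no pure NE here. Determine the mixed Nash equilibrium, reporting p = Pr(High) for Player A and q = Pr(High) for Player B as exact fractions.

Each player's mixing probability is pinned down by making the *other* player indifferent.
Player B indifferent between High and Medium: p·6 + (1−p)·8 = p·7 + (1−p)·7 ⟹ 8 + (-2)p = 7 + 0p ⟹ p = 1/2.
Player A indifferent between High and Medium: q·7 + (1−q)·4 = q·4 + (1−q)·9 ⟹ 4 + 3q = 9 + (-5)q ⟹ q = 5/8.

p = 1/2, q = 5/8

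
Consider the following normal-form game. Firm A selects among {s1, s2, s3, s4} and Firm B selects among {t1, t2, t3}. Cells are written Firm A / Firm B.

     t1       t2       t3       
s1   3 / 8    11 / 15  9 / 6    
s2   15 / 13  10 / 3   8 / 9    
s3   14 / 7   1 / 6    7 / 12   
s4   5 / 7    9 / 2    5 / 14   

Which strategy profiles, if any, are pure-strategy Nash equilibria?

A profile is a Nash equilibrium when each player is best-responding to the other.
Firm A's best responses — vs t1: s2 (payoff 15); vs t2: s1 (payoff 11); vs t3: s1 (payoff 9).
Firm B's best responses — vs s1: t2 (payoff 15); vs s2: t1 (payoff 13); vs s3: t3 (payoff 12); vs s4: t3 (payoff 14).
Mutual best responses occur at (s1, t2) and (s2, t1); at each, neither player gains by switching.

(s1, t2) and (s2, t1)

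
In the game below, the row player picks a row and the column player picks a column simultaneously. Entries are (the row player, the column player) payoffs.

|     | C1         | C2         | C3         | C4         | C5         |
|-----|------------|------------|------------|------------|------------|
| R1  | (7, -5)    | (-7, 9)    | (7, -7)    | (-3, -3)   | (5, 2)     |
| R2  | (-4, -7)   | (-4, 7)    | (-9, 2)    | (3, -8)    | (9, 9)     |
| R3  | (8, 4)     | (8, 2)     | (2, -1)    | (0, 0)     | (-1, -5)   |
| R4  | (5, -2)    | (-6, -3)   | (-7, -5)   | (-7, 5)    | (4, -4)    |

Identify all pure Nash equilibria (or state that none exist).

Find each player's best response to every opponent strategy; NE are the intersections.
The row player's best responses — vs C1: R3 (payoff 8); vs C2: R3 (payoff 8); vs C3: R1 (payoff 7); vs C4: R2 (payoff 3); vs C5: R2 (payoff 9).
The column player's best responses — vs R1: C2 (payoff 9); vs R2: C5 (payoff 9); vs R3: C1 (payoff 4); vs R4: C4 (payoff 5).
Mutual best responses occur at (R2, C5) and (R3, C1); at each, neither player gains by switching.

(R2, C5) and (R3, C1)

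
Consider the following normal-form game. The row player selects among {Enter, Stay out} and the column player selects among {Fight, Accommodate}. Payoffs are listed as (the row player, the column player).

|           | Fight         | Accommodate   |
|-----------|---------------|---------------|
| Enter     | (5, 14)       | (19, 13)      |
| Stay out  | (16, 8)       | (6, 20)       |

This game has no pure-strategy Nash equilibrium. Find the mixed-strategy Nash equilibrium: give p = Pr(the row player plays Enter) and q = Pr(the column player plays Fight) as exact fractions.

Each player's mixing probability is pinned down by making the *other* player indifferent.
The column player indifferent between Fight and Accommodate: p·14 + (1−p)·8 = p·13 + (1−p)·20 ⟹ 8 + 6p = 20 + (-7)p ⟹ p = 12/13.
The row player indifferent between Enter and Stay out: q·5 + (1−q)·19 = q·16 + (1−q)·6 ⟹ 19 + (-14)q = 6 + 10q ⟹ q = 13/24.

p = 12/13, q = 13/24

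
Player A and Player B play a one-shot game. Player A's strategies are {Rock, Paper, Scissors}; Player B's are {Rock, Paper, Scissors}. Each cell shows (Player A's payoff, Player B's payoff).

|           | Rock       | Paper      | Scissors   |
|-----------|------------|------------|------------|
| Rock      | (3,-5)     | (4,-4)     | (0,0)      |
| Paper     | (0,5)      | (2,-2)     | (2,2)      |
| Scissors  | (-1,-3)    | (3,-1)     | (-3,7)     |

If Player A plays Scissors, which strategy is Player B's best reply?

With Player A fixed at Scissors, Player B's payoffs are: Rock → -3, Paper → -1, Scissors → 7.
The maximum is 7, achieved by Scissors.

Scissors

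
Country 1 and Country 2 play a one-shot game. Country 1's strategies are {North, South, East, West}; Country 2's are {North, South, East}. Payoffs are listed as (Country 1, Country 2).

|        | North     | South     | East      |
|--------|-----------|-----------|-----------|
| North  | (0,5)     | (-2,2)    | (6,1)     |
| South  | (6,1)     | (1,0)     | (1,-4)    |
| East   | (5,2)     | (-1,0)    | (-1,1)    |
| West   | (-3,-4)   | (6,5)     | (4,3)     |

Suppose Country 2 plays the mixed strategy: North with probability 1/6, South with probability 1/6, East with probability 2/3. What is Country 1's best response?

North

Country 1's best reply maximizes expected payoff against the mix.
North: (1/6)·0 + (1/6)·(-2) + (2/3)·6 = 11/3
South: (1/6)·6 + (1/6)·1 + (2/3)·1 = 11/6
East: (1/6)·5 + (1/6)·(-1) + (2/3)·(-1) = 0
West: (1/6)·(-3) + (1/6)·6 + (2/3)·4 = 19/6
Highest expected payoff is 11/3, from North.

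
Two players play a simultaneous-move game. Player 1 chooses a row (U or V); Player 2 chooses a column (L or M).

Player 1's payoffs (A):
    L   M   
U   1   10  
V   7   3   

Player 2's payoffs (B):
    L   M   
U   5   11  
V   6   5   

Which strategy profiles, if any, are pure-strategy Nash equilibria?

(U, M) and (V, L)

A profile is a Nash equilibrium when each player is best-responding to the other.
Player 1's best responses — vs L: V (payoff 7); vs M: U (payoff 10).
Player 2's best responses — vs U: M (payoff 11); vs V: L (payoff 6).
Mutual best responses occur at (U, M) and (V, L); at each, neither player gains by switching.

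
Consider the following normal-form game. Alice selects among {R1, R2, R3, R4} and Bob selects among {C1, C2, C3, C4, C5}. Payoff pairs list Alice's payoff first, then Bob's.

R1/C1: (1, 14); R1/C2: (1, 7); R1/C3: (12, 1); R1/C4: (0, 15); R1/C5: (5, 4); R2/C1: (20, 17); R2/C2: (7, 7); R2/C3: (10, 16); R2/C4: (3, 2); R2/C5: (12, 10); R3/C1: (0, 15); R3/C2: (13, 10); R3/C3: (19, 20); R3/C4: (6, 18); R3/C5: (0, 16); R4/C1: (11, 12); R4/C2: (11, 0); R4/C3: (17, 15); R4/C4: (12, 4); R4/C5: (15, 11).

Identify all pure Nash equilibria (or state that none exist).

(R2, C1) and (R3, C3)

Check mutual best responses: a cell is a NE iff neither player can gain by unilaterally deviating.
Alice's best responses — vs C1: R2 (payoff 20); vs C2: R3 (payoff 13); vs C3: R3 (payoff 19); vs C4: R4 (payoff 12); vs C5: R4 (payoff 15).
Bob's best responses — vs R1: C4 (payoff 15); vs R2: C1 (payoff 17); vs R3: C3 (payoff 20); vs R4: C3 (payoff 15).
Mutual best responses occur at (R2, C1) and (R3, C3); at each, neither player gains by switching.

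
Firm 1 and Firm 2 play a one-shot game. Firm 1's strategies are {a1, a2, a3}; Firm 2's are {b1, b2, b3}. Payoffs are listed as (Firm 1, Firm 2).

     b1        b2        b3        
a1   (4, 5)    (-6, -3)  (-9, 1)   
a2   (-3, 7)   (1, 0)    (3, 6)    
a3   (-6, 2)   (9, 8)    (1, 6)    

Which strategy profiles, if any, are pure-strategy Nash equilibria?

Check mutual best responses: a cell is a NE iff neither player can gain by unilaterally deviating.
Firm 1's best responses — vs b1: a1 (payoff 4); vs b2: a3 (payoff 9); vs b3: a2 (payoff 3).
Firm 2's best responses — vs a1: b1 (payoff 5); vs a2: b1 (payoff 7); vs a3: b2 (payoff 8).
Mutual best responses occur at (a1, b1) and (a3, b2); at each, neither player gains by switching.

(a1, b1) and (a3, b2)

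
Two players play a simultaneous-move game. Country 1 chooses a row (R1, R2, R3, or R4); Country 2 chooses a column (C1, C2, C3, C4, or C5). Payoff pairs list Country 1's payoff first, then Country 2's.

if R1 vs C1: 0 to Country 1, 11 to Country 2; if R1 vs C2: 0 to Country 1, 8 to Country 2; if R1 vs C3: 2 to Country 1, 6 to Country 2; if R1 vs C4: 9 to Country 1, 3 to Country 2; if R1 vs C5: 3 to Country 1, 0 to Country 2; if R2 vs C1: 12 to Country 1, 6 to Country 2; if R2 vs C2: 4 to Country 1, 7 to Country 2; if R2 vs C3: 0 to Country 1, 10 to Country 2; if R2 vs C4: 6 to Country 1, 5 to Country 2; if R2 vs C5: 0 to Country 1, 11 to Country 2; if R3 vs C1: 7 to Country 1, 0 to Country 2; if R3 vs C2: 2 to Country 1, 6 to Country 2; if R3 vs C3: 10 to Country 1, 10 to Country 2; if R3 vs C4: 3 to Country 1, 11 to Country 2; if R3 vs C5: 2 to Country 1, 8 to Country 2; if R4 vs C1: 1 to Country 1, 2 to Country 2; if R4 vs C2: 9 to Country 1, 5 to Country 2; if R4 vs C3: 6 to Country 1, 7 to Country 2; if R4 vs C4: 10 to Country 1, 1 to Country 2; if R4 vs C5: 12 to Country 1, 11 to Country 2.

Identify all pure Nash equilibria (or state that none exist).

(R4, C5)

A profile is a Nash equilibrium when each player is best-responding to the other.
Country 1's best responses — vs C1: R2 (payoff 12); vs C2: R4 (payoff 9); vs C3: R3 (payoff 10); vs C4: R4 (payoff 10); vs C5: R4 (payoff 12).
Country 2's best responses — vs R1: C1 (payoff 11); vs R2: C5 (payoff 11); vs R3: C4 (payoff 11); vs R4: C5 (payoff 11).
The only mutual best response is (R4, C5); neither player gains by switching there.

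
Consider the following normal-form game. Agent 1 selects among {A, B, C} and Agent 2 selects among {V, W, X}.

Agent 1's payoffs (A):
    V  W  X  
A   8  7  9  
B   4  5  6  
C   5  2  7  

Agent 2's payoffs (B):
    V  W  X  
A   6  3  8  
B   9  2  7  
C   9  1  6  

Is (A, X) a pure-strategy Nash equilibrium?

Holding Agent 2 at X: Agent 1 gets 9 from A, versus 6 from B, 7 from C. No profitable deviation for Agent 1.
Holding Agent 1 at A: Agent 2 gets 8 from X, versus 6 from V, 3 from W. No profitable deviation for Agent 2 either.

Yes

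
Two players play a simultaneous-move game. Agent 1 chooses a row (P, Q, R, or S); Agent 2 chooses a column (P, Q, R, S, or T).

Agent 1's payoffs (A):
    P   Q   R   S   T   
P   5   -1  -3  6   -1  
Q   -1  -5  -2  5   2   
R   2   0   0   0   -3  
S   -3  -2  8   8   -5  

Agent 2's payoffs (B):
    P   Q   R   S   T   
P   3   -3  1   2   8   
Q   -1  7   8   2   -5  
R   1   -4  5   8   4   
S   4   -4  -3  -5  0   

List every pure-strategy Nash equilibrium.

Check mutual best responses: a cell is a NE iff neither player can gain by unilaterally deviating.
Agent 1's best responses — vs P: P (payoff 5); vs Q: R (payoff 0); vs R: S (payoff 8); vs S: S (payoff 8); vs T: Q (payoff 2).
Agent 2's best responses — vs P: T (payoff 8); vs Q: R (payoff 8); vs R: S (payoff 8); vs S: P (payoff 4).
No cell has both players best-responding. For instance, Agent 1's best reply to R is S, but against S Agent 2 prefers P over R.

None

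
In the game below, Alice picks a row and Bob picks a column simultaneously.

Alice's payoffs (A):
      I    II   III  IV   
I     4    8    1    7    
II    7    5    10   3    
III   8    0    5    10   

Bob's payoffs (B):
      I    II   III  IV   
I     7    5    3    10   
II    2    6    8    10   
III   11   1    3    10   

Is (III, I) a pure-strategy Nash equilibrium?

Holding Bob at I: Alice gets 8 from III, versus 4 from I, 7 from II. No profitable deviation for Alice.
Holding Alice at III: Bob gets 11 from I, versus 1 from II, 3 from III, 10 from IV. No profitable deviation for Bob either.

Yes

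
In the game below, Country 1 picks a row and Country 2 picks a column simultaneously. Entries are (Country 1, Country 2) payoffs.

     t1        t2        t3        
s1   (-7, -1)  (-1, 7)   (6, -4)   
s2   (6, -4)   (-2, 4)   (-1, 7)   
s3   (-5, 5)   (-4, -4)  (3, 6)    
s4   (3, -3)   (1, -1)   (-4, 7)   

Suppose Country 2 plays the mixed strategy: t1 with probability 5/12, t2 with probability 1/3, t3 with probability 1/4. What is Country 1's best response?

s2

Country 1's best reply maximizes expected payoff against the mix.
s1: (5/12)·(-7) + (1/3)·(-1) + (1/4)·6 = -7/4
s2: (5/12)·6 + (1/3)·(-2) + (1/4)·(-1) = 19/12
s3: (5/12)·(-5) + (1/3)·(-4) + (1/4)·3 = -8/3
s4: (5/12)·3 + (1/3)·1 + (1/4)·(-4) = 7/12
Highest expected payoff is 19/12, from s2.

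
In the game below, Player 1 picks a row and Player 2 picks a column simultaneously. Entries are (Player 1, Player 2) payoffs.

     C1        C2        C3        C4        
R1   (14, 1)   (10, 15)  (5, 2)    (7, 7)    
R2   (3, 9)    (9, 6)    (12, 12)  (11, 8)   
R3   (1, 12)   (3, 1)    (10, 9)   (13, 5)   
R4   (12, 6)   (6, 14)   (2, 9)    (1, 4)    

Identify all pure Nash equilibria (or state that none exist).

A profile is a Nash equilibrium when each player is best-responding to the other.
Player 1's best responses — vs C1: R1 (payoff 14); vs C2: R1 (payoff 10); vs C3: R2 (payoff 12); vs C4: R3 (payoff 13).
Player 2's best responses — vs R1: C2 (payoff 15); vs R2: C3 (payoff 12); vs R3: C1 (payoff 12); vs R4: C2 (payoff 14).
Mutual best responses occur at (R1, C2) and (R2, C3); at each, neither player gains by switching.

(R1, C2) and (R2, C3)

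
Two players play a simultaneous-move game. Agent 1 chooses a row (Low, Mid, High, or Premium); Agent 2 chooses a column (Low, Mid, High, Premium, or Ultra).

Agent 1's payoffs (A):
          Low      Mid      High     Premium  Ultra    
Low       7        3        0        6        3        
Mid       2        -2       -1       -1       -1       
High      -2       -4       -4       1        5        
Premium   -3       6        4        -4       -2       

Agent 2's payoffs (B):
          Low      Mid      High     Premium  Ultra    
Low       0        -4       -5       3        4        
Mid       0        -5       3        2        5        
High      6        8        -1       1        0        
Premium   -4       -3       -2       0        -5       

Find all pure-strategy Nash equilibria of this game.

Check mutual best responses: a cell is a NE iff neither player can gain by unilaterally deviating.
Agent 1's best responses — vs Low: Low (payoff 7); vs Mid: Premium (payoff 6); vs High: Premium (payoff 4); vs Premium: Low (payoff 6); vs Ultra: High (payoff 5).
Agent 2's best responses — vs Low: Ultra (payoff 4); vs Mid: Ultra (payoff 5); vs High: Mid (payoff 8); vs Premium: Premium (payoff 0).
No cell has both players best-responding. For instance, Agent 1's best reply to Mid is Premium, but against Premium Agent 2 prefers Premium over Mid.

There is no pure-strategy Nash equilibrium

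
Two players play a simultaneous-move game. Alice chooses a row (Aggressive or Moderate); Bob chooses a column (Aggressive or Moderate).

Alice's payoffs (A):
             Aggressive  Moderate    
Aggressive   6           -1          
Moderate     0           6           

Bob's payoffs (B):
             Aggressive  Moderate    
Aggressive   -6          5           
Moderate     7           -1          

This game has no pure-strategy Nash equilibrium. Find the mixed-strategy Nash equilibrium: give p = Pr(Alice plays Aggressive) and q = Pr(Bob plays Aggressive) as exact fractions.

In a mixed NE each player is indifferent between their pure strategies, so the opponent's mix sets the indifference.
Bob indifferent between Aggressive and Moderate: p·(-6) + (1−p)·7 = p·5 + (1−p)·(-1) ⟹ 7 + (-13)p = (-1) + 6p ⟹ p = 8/19.
Alice indifferent between Aggressive and Moderate: q·6 + (1−q)·(-1) = q·0 + (1−q)·6 ⟹ (-1) + 7q = 6 + (-6)q ⟹ q = 7/13.

p = 8/19, q = 7/13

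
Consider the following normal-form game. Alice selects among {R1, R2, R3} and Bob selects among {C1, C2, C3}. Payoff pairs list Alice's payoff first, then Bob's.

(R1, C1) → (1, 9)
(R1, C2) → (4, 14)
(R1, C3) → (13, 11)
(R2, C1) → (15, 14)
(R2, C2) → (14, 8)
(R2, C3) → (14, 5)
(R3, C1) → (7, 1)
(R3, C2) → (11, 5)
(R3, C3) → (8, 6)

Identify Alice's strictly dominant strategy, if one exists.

R2

A strategy is strictly dominant if it gives Alice a strictly higher payoff than every other strategy, against every choice by the opponent.
R2 strictly dominates: vs C1: 15 > each of {1, 7}; vs C2: 14 > each of {4, 11}; vs C3: 14 > each of {13, 8}.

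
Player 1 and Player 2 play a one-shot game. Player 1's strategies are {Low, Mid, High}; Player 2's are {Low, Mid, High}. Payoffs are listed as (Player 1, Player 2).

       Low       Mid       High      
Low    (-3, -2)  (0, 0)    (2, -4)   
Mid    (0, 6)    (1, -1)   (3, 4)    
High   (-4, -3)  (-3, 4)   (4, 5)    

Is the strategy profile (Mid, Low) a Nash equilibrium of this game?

Holding Player 2 at Low: Player 1 gets 0 from Mid, versus -3 from Low, -4 from High. No profitable deviation for Player 1.
Holding Player 1 at Mid: Player 2 gets 6 from Low, versus -1 from Mid, 4 from High. No profitable deviation for Player 2 either.

Yes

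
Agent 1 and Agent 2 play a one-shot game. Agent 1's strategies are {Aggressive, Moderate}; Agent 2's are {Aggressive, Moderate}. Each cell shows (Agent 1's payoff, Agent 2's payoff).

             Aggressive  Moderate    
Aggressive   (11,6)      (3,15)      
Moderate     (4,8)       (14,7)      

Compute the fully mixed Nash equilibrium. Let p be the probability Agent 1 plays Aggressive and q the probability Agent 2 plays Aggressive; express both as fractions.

p = 1/10, q = 11/18

In a mixed NE each player is indifferent between their pure strategies, so the opponent's mix sets the indifference.
Agent 2 indifferent between Aggressive and Moderate: p·6 + (1−p)·8 = p·15 + (1−p)·7 ⟹ 8 + (-2)p = 7 + 8p ⟹ p = 1/10.
Agent 1 indifferent between Aggressive and Moderate: q·11 + (1−q)·3 = q·4 + (1−q)·14 ⟹ 3 + 8q = 14 + (-10)q ⟹ q = 11/18.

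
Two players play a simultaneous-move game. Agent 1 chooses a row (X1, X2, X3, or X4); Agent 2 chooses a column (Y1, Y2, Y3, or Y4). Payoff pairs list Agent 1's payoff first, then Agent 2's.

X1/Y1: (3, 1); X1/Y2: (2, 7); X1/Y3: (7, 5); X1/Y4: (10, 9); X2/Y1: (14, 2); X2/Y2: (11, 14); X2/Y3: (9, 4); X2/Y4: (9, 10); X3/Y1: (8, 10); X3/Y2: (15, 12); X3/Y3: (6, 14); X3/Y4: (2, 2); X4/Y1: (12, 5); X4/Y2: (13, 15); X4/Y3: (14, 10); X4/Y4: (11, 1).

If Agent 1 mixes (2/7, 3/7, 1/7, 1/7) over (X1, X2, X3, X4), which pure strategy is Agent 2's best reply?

Agent 2's best reply maximizes expected payoff against the mix.
Y1: (2/7)·1 + (3/7)·2 + (1/7)·10 + (1/7)·5 = 23/7
Y2: (2/7)·7 + (3/7)·14 + (1/7)·12 + (1/7)·15 = 83/7
Y3: (2/7)·5 + (3/7)·4 + (1/7)·14 + (1/7)·10 = 46/7
Y4: (2/7)·9 + (3/7)·10 + (1/7)·2 + (1/7)·1 = 51/7
Highest expected payoff is 83/7, from Y2.

Y2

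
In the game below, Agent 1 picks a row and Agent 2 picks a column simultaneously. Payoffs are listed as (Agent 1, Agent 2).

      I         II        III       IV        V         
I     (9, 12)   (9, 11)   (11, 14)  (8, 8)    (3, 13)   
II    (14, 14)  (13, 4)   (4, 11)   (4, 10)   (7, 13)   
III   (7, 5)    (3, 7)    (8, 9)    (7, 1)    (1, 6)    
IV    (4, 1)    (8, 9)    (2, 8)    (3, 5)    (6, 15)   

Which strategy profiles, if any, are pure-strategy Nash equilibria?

Check mutual best responses: a cell is a NE iff neither player can gain by unilaterally deviating.
Agent 1's best responses — vs I: II (payoff 14); vs II: II (payoff 13); vs III: I (payoff 11); vs IV: I (payoff 8); vs V: II (payoff 7).
Agent 2's best responses — vs I: III (payoff 14); vs II: I (payoff 14); vs III: III (payoff 9); vs IV: V (payoff 15).
Mutual best responses occur at (I, III) and (II, I); at each, neither player gains by switching.

(I, III) and (II, I)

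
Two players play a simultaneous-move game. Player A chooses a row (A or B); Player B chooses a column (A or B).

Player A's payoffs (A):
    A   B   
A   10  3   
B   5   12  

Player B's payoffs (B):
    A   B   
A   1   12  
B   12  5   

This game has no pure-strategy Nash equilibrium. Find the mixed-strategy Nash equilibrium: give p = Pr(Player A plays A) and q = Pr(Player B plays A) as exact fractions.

Each player's mixing probability is pinned down by making the *other* player indifferent.
Player B indifferent between A and B: p·1 + (1−p)·12 = p·12 + (1−p)·5 ⟹ 12 + (-11)p = 5 + 7p ⟹ p = 7/18.
Player A indifferent between A and B: q·10 + (1−q)·3 = q·5 + (1−q)·12 ⟹ 3 + 7q = 12 + (-7)q ⟹ q = 9/14.

p = 7/18, q = 9/14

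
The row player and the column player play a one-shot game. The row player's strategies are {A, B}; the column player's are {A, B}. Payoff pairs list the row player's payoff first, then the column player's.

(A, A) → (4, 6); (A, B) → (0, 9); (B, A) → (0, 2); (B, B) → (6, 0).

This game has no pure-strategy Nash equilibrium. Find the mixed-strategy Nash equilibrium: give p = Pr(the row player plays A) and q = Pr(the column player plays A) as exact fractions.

In a mixed NE each player is indifferent between their pure strategies, so the opponent's mix sets the indifference.
The column player indifferent between A and B: p·6 + (1−p)·2 = p·9 + (1−p)·0 ⟹ 2 + 4p = 0 + 9p ⟹ p = 2/5.
The row player indifferent between A and B: q·4 + (1−q)·0 = q·0 + (1−q)·6 ⟹ 0 + 4q = 6 + (-6)q ⟹ q = 3/5.

p = 2/5, q = 3/5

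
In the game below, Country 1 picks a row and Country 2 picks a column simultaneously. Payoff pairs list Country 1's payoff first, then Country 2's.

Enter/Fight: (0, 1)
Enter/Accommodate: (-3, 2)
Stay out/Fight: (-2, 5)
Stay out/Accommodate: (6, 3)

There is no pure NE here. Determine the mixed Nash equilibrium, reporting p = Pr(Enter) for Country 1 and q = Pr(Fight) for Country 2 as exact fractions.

p = 2/3, q = 9/11

In a mixed NE each player is indifferent between their pure strategies, so the opponent's mix sets the indifference.
Country 2 indifferent between Fight and Accommodate: p·1 + (1−p)·5 = p·2 + (1−p)·3 ⟹ 5 + (-4)p = 3 + (-1)p ⟹ p = 2/3.
Country 1 indifferent between Enter and Stay out: q·0 + (1−q)·(-3) = q·(-2) + (1−q)·6 ⟹ (-3) + 3q = 6 + (-8)q ⟹ q = 9/11.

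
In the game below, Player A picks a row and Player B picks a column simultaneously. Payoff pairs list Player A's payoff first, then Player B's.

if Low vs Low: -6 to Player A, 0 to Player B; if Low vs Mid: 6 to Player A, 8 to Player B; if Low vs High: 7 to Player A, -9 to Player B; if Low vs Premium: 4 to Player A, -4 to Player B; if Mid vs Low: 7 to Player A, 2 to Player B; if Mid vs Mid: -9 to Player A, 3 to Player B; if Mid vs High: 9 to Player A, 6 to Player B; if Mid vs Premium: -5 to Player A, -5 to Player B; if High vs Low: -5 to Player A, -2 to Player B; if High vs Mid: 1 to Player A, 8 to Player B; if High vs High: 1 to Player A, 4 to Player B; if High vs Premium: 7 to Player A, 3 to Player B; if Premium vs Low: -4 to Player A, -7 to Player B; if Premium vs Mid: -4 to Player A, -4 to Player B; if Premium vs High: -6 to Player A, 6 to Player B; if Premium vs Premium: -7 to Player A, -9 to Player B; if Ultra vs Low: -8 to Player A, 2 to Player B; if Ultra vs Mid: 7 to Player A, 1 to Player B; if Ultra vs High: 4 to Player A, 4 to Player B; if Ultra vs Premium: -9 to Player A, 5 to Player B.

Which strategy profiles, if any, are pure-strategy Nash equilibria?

Check mutual best responses: a cell is a NE iff neither player can gain by unilaterally deviating.
Player A's best responses — vs Low: Mid (payoff 7); vs Mid: Ultra (payoff 7); vs High: Mid (payoff 9); vs Premium: High (payoff 7).
Player B's best responses — vs Low: Mid (payoff 8); vs Mid: High (payoff 6); vs High: Mid (payoff 8); vs Premium: High (payoff 6); vs Ultra: Premium (payoff 5).
The only mutual best response is (Mid, High); neither player gains by switching there.

(Mid, High)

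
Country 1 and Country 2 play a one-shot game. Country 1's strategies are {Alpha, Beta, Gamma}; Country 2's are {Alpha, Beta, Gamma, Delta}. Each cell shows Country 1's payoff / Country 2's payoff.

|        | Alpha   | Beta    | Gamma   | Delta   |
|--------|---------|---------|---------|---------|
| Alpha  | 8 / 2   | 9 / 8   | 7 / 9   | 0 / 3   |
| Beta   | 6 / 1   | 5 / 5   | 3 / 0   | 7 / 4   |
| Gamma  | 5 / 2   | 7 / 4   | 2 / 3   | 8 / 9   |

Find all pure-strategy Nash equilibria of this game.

(Alpha, Gamma) and (Gamma, Delta)

Find each player's best response to every opponent strategy; NE are the intersections.
Country 1's best responses — vs Alpha: Alpha (payoff 8); vs Beta: Alpha (payoff 9); vs Gamma: Alpha (payoff 7); vs Delta: Gamma (payoff 8).
Country 2's best responses — vs Alpha: Gamma (payoff 9); vs Beta: Beta (payoff 5); vs Gamma: Delta (payoff 9).
Mutual best responses occur at (Alpha, Gamma) and (Gamma, Delta); at each, neither player gains by switching.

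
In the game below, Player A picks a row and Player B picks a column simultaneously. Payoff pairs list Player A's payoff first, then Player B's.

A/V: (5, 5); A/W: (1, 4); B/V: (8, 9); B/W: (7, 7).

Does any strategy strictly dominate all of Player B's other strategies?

V

Check whether one of Player B's strategies beats all alternatives regardless of what the opponent does.
V strictly dominates: vs A: 5 > 4; vs B: 9 > 7.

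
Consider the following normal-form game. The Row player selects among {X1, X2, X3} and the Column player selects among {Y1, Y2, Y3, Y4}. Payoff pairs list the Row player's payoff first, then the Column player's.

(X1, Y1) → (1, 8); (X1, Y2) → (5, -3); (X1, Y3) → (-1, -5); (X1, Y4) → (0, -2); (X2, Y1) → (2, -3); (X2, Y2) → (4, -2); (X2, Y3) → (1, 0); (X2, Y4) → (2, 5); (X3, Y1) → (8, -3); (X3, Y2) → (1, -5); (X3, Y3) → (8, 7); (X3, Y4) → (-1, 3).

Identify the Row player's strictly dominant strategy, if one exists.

Check whether one of the Row player's strategies beats all alternatives regardless of what the opponent does.
X1 is not dominant: against Y1, X2 gives 2 > 1.
X2 is not dominant: against Y1, X3 gives 8 > 2.
X3 is not dominant: against Y2, X1 gives 5 > 1.
No single strategy is best against every opponent action.

None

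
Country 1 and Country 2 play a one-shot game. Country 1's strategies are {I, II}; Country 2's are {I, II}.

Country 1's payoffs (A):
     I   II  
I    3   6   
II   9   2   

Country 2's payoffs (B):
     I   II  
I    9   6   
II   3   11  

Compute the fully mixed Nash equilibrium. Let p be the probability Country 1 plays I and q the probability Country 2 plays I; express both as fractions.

In a mixed NE each player is indifferent between their pure strategies, so the opponent's mix sets the indifference.
Country 2 indifferent between I and II: p·9 + (1−p)·3 = p·6 + (1−p)·11 ⟹ 3 + 6p = 11 + (-5)p ⟹ p = 8/11.
Country 1 indifferent between I and II: q·3 + (1−q)·6 = q·9 + (1−q)·2 ⟹ 6 + (-3)q = 2 + 7q ⟹ q = 2/5.

p = 8/11, q = 2/5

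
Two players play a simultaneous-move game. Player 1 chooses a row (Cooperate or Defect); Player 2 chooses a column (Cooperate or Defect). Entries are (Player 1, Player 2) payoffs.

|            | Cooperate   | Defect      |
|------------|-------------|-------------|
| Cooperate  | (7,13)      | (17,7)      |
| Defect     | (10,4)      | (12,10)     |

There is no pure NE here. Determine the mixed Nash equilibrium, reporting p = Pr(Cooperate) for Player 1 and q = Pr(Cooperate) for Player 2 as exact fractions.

Each player's mixing probability is pinned down by making the *other* player indifferent.
Player 2 indifferent between Cooperate and Defect: p·13 + (1−p)·4 = p·7 + (1−p)·10 ⟹ 4 + 9p = 10 + (-3)p ⟹ p = 1/2.
Player 1 indifferent between Cooperate and Defect: q·7 + (1−q)·17 = q·10 + (1−q)·12 ⟹ 17 + (-10)q = 12 + (-2)q ⟹ q = 5/8.

p = 1/2, q = 5/8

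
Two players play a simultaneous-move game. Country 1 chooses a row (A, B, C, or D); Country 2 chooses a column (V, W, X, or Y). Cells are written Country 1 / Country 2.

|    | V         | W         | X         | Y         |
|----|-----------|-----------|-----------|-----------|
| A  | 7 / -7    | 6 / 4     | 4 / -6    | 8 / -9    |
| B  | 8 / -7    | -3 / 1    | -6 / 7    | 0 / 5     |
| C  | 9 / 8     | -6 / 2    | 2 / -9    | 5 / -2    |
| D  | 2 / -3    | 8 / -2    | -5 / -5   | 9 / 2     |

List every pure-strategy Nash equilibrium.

(C, V) and (D, Y)

A profile is a Nash equilibrium when each player is best-responding to the other.
Country 1's best responses — vs V: C (payoff 9); vs W: D (payoff 8); vs X: A (payoff 4); vs Y: D (payoff 9).
Country 2's best responses — vs A: W (payoff 4); vs B: X (payoff 7); vs C: V (payoff 8); vs D: Y (payoff 2).
Mutual best responses occur at (C, V) and (D, Y); at each, neither player gains by switching.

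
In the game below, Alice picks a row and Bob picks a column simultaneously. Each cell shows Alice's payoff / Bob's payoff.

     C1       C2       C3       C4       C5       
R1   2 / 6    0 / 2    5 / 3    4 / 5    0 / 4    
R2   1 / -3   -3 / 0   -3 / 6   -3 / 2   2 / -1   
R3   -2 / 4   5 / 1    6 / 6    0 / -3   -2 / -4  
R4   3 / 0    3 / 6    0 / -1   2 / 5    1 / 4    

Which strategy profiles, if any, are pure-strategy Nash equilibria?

(R3, C3)

Check mutual best responses: a cell is a NE iff neither player can gain by unilaterally deviating.
Alice's best responses — vs C1: R4 (payoff 3); vs C2: R3 (payoff 5); vs C3: R3 (payoff 6); vs C4: R1 (payoff 4); vs C5: R2 (payoff 2).
Bob's best responses — vs R1: C1 (payoff 6); vs R2: C3 (payoff 6); vs R3: C3 (payoff 6); vs R4: C2 (payoff 6).
The only mutual best response is (R3, C3); neither player gains by switching there.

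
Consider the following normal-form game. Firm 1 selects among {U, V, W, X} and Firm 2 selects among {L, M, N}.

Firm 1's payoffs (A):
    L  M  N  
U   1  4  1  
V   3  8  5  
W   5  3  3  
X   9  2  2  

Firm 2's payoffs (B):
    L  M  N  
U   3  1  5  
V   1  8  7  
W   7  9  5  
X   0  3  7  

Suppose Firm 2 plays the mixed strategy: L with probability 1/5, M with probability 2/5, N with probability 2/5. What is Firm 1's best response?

Compute Firm 1's expected payoff from each pure strategy against the given mix.
U: (1/5)·1 + (2/5)·4 + (2/5)·1 = 11/5
V: (1/5)·3 + (2/5)·8 + (2/5)·5 = 29/5
W: (1/5)·5 + (2/5)·3 + (2/5)·3 = 17/5
X: (1/5)·9 + (2/5)·2 + (2/5)·2 = 17/5
Highest expected payoff is 29/5, from V.

V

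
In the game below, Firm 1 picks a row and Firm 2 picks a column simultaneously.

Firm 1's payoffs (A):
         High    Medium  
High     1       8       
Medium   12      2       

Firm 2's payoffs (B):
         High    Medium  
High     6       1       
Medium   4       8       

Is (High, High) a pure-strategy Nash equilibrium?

Holding Firm 2 at High: Firm 1 gets 1 from High but could get 12 by switching to Medium. Firm 1 has a profitable deviation.

No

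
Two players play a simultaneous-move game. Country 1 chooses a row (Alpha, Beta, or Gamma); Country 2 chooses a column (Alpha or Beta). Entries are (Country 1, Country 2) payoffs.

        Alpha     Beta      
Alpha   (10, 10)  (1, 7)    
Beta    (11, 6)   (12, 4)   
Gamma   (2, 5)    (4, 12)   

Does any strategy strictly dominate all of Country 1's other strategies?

Beta

Check whether one of Country 1's strategies beats all alternatives regardless of what the opponent does.
Beta strictly dominates: vs Alpha: 11 > each of {10, 2}; vs Beta: 12 > each of {1, 4}.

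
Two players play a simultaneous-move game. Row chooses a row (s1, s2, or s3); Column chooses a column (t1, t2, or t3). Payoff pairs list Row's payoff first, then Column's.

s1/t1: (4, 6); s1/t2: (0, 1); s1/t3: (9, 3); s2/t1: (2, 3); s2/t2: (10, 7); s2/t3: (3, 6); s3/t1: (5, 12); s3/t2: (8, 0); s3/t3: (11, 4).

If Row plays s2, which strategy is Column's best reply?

With Row fixed at s2, Column's payoffs are: t1 → 3, t2 → 7, t3 → 6.
The maximum is 7, achieved by t2.

t2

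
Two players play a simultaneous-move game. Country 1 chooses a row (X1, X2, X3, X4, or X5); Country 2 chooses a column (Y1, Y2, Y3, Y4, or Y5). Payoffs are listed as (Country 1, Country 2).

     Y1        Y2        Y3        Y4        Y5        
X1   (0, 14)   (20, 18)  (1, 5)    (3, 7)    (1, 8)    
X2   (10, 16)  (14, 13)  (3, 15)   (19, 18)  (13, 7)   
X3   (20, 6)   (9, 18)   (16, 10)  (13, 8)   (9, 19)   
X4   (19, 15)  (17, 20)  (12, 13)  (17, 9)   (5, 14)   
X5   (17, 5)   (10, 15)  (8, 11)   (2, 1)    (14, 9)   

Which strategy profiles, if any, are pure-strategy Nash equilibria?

(X1, Y2) and (X2, Y4)

Check mutual best responses: a cell is a NE iff neither player can gain by unilaterally deviating.
Country 1's best responses — vs Y1: X3 (payoff 20); vs Y2: X1 (payoff 20); vs Y3: X3 (payoff 16); vs Y4: X2 (payoff 19); vs Y5: X5 (payoff 14).
Country 2's best responses — vs X1: Y2 (payoff 18); vs X2: Y4 (payoff 18); vs X3: Y5 (payoff 19); vs X4: Y2 (payoff 20); vs X5: Y2 (payoff 15).
Mutual best responses occur at (X1, Y2) and (X2, Y4); at each, neither player gains by switching.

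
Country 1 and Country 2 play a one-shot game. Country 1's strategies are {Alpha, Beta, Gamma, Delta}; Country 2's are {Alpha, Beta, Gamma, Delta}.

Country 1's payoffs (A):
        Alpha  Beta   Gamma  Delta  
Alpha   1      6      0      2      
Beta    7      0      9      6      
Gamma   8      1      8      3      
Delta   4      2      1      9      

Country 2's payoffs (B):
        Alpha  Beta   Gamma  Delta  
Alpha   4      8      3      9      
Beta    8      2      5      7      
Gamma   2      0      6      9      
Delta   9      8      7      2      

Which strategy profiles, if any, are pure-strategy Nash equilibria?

No pure-strategy Nash equilibrium

Check mutual best responses: a cell is a NE iff neither player can gain by unilaterally deviating.
Country 1's best responses — vs Alpha: Gamma (payoff 8); vs Beta: Alpha (payoff 6); vs Gamma: Beta (payoff 9); vs Delta: Delta (payoff 9).
Country 2's best responses — vs Alpha: Delta (payoff 9); vs Beta: Alpha (payoff 8); vs Gamma: Delta (payoff 9); vs Delta: Alpha (payoff 9).
No cell has both players best-responding. For instance, Country 1's best reply to Delta is Delta, but against Delta Country 2 prefers Alpha over Delta.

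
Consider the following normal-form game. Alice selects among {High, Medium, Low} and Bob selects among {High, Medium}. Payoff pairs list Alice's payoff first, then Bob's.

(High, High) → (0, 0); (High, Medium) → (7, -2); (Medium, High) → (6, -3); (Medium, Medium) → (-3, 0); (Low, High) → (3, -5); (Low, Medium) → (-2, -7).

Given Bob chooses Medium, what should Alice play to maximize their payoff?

High

With Bob fixed at Medium, Alice's payoffs are: High → 7, Medium → -3, Low → -2.
The maximum is 7, achieved by High.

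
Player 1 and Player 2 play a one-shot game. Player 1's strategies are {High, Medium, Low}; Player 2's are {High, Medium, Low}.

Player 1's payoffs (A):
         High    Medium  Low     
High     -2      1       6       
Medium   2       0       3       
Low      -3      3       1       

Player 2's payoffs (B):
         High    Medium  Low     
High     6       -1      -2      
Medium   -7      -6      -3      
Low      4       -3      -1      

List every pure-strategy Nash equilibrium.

A profile is a Nash equilibrium when each player is best-responding to the other.
Player 1's best responses — vs High: Medium (payoff 2); vs Medium: Low (payoff 3); vs Low: High (payoff 6).
Player 2's best responses — vs High: High (payoff 6); vs Medium: Low (payoff -3); vs Low: High (payoff 4).
No cell has both players best-responding. For instance, Player 1's best reply to Low is High, but against High Player 2 prefers High over Low.

No pure-strategy Nash equilibrium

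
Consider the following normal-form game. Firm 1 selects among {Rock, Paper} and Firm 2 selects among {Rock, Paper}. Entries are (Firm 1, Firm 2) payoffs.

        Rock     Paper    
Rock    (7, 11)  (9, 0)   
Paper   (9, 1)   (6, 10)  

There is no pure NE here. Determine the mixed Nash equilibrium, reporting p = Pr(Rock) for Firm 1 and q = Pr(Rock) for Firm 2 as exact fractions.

p = 9/20, q = 3/5

In a mixed NE each player is indifferent between their pure strategies, so the opponent's mix sets the indifference.
Firm 2 indifferent between Rock and Paper: p·11 + (1−p)·1 = p·0 + (1−p)·10 ⟹ 1 + 10p = 10 + (-10)p ⟹ p = 9/20.
Firm 1 indifferent between Rock and Paper: q·7 + (1−q)·9 = q·9 + (1−q)·6 ⟹ 9 + (-2)q = 6 + 3q ⟹ q = 3/5.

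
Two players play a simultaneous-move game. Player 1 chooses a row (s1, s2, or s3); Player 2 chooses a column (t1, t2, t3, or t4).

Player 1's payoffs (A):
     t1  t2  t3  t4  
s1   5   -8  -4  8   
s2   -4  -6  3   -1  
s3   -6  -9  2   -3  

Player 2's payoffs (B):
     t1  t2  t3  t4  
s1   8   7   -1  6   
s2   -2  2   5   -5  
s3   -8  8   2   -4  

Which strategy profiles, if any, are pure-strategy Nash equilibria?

(s1, t1) and (s2, t3)

Find each player's best response to every opponent strategy; NE are the intersections.
Player 1's best responses — vs t1: s1 (payoff 5); vs t2: s2 (payoff -6); vs t3: s2 (payoff 3); vs t4: s1 (payoff 8).
Player 2's best responses — vs s1: t1 (payoff 8); vs s2: t3 (payoff 5); vs s3: t2 (payoff 8).
Mutual best responses occur at (s1, t1) and (s2, t3); at each, neither player gains by switching.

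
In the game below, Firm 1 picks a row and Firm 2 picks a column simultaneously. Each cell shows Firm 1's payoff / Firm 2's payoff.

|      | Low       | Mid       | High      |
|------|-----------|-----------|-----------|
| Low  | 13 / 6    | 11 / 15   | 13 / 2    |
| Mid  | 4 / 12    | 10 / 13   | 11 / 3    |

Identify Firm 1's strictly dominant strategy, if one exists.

Low

Check whether one of Firm 1's strategies beats all alternatives regardless of what the opponent does.
Low strictly dominates: vs Low: 13 > 4; vs Mid: 11 > 10; vs High: 13 > 11.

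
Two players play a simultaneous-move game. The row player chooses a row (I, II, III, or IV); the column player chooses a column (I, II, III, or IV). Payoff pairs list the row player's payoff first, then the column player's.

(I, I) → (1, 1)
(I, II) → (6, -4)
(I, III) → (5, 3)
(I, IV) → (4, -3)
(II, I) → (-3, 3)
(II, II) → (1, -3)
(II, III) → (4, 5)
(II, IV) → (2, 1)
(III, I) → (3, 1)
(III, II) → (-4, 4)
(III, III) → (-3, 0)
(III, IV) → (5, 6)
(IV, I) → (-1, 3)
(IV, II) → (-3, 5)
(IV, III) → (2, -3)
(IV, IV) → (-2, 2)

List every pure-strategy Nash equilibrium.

Find each player's best response to every opponent strategy; NE are the intersections.
The row player's best responses — vs I: III (payoff 3); vs II: I (payoff 6); vs III: I (payoff 5); vs IV: III (payoff 5).
The column player's best responses — vs I: III (payoff 3); vs II: III (payoff 5); vs III: IV (payoff 6); vs IV: II (payoff 5).
Mutual best responses occur at (I, III) and (III, IV); at each, neither player gains by switching.

(I, III) and (III, IV)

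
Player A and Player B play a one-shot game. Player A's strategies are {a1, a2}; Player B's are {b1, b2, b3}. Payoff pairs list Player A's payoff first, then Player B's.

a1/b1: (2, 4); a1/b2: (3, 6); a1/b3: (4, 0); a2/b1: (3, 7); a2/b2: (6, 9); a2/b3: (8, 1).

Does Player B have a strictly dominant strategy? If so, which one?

Check whether one of Player B's strategies beats all alternatives regardless of what the opponent does.
b2 strictly dominates: vs a1: 6 > each of {4, 0}; vs a2: 9 > each of {7, 1}.

b2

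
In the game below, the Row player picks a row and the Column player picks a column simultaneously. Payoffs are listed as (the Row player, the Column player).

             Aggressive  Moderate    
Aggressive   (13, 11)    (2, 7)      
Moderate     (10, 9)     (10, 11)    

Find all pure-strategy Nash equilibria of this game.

A profile is a Nash equilibrium when each player is best-responding to the other.
The Row player's best responses — vs Aggressive: Aggressive (payoff 13); vs Moderate: Moderate (payoff 10).
The Column player's best responses — vs Aggressive: Aggressive (payoff 11); vs Moderate: Moderate (payoff 11).
Mutual best responses occur at (Aggressive, Aggressive) and (Moderate, Moderate); at each, neither player gains by switching.

(Aggressive, Aggressive) and (Moderate, Moderate)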